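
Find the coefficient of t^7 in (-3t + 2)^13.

-240185088

The general term is C(13,j)·(-3t)^j·(2)^(13-j); the t^7 term has j = 7.
C(13,7) = 1716.
Coefficient = C(13,7) · (-3)^7 · 2^6 = 1716 · (-2187) · 64 = -240185088.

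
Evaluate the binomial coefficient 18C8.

43758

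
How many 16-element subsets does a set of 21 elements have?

C(21,16) = C(21,5) by symmetry.
C(21,5) = (21·20·19·18·17) / 5! = 2441880 / 120 = 20349.

20349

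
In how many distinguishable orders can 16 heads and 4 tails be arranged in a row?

4845

Choose positions for the heads: C(20,16) = 4845.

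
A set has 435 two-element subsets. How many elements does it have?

30

n(n−1)/2 = 435 ⇒ n(n−1) = 870. Since 30·29 = 870, n = 30.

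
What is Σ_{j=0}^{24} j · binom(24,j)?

201326592

Since j·C(24,j) = 24·C(23,j−1), the sum is 24·2^23 = 24·8388608 = 201326592.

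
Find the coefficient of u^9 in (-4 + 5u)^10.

-78125000

The general term is C(10,j)·(-4)^j·(5u)^(10-j); the u^9 term has j = 1.
C(10,1) = 10.
Coefficient = C(10,1) · (-4)^1 · 5^9 = 10 · (-4) · 1953125 = -78125000.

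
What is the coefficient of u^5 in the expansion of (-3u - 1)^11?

The general term is C(11,j)·(-3u)^j·(-1)^(11-j); the u^5 term has j = 5.
C(11,5) = 462.
Coefficient = C(11,5) · (-3)^5 = 462 · (-243) = -112266.

-112266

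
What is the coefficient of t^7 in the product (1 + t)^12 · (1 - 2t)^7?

-120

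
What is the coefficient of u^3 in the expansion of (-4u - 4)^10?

125829120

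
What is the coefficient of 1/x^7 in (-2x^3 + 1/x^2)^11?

General term: C(11,j)·(-2x^3)^j·(1/x^2)^(11-j), with x-exponent 3j − 2(11−j) = 5j − 22.
Set 5j − 22 = -7: j = 3.
C(11,3) = 165; (-2)^3 = -8; 1^8 = 1.
Coefficient = 165 · (-8) · 1 = -1320.

-1320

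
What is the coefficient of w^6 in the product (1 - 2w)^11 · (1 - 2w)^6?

Coefficient of w^6 = Σ_{j} C(11,j)·(-2)^j·C(6,6-j)·(-2)^(6-j) for j from 0 to 6.
= 64 + 4224 + 52800 + 211200 + 316800 + 177408 + 29568 = 792064.

792064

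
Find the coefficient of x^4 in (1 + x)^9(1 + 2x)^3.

1134

Coefficient of x^4 = Σ_{j} C(9,j)·1^j·C(3,4-j)·2^(4-j) for j from 1 to 4.
= 72 + 432 + 504 + 126 = 1134.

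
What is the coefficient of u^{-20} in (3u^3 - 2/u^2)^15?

-7741440

General term: C(15,j)·(3u^3)^j·(-2/u^2)^(15-j), with u-exponent 3j − 2(15−j) = 5j − 30.
Set 5j − 30 = -20: j = 2.
C(15,2) = 105; 3^2 = 9; (-2)^13 = -8192.
Coefficient = 105 · 9 · (-8192) = -7741440.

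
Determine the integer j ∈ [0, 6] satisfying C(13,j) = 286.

C(13,j) increases on 0 ≤ j ≤ 6. C(13,2) = 78 and C(13,3) = 286, so j = 3.

3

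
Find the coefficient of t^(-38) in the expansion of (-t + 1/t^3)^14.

General term: C(14,j)·(-t)^j·(1/t^3)^(14-j), with t-exponent 1j − 3(14−j) = 4j − 42.
Set 4j − 42 = -38: j = 1.
C(14,1) = 14; (-1)^1 = -1; 1^13 = 1.
Coefficient = 14 · (-1) · 1 = -14.

-14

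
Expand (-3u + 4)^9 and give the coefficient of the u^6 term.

3919104

The general term is C(9,j)·(-3u)^j·(4)^(9-j); the u^6 term has j = 6.
C(9,6) = 84.
Coefficient = C(9,6) · (-3)^6 · 4^3 = 84 · 729 · 64 = 3919104.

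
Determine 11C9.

C(11,9) = C(11,2) by symmetry.
C(11,2) = (11·10) / 2! = 110 / 2 = 55.

55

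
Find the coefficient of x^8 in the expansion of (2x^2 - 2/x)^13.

14057472

General term: C(13,j)·(2x^2)^j·(-2/x)^(13-j), with x-exponent 2j − 1(13−j) = 3j − 13.
Set 3j − 13 = 8: j = 7.
C(13,7) = 1716; 2^7 = 128; (-2)^6 = 64.
Coefficient = 1716 · 128 · 64 = 14057472.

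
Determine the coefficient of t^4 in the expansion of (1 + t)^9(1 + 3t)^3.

2097

Coefficient of t^4 = Σ_{j} C(9,j)·1^j·C(3,4-j)·3^(4-j) for j from 1 to 4.
= 243 + 972 + 756 + 126 = 2097.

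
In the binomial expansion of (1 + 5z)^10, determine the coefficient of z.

The general term is C(10,j)·(1)^j·(5z)^(10-j); the z^1 term has j = 9.
C(10,9) = 10.
Coefficient = C(10,9) · 5^1 = 10 · 5 = 50.

50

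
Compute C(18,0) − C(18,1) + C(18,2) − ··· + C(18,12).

6188

The partial alternating sum Σ_{k=0}^{12} (−1)^k C(18,k) = (−1)^12 C(17,12) = 6188.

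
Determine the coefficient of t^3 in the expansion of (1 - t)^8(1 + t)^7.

7

Coefficient of t^3 = Σ_{j} C(8,j)·(-1)^j·C(7,3-j)·1^(3-j) for j from 0 to 3.
= 35 + (-168) + 196 + (-56) = 7.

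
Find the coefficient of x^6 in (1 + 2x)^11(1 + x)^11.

Coefficient of x^6 = Σ_{j} C(11,j)·2^j·C(11,6-j)·1^(6-j) for j from 0 to 6.
= 462 + 10164 + 72600 + 217800 + 290400 + 162624 + 29568 = 783618.

783618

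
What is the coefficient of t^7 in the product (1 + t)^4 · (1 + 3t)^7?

Coefficient of t^7 = Σ_{j} C(4,j)·1^j·C(7,7-j)·3^(7-j) for j from 0 to 4.
= 2187 + 20412 + 30618 + 11340 + 945 = 65502.

65502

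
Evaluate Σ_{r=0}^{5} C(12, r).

1586

1 + 12 + 66 + 220 + 495 + 792 = 1586.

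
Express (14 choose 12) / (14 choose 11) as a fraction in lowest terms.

C(n,k+1)/C(n,k) = (n−k)/(k+1) = (14−11)/(11+1) = 3/12 = 1/4.

1/4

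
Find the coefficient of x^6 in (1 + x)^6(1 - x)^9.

25

Coefficient of x^6 = Σ_{j} C(6,j)·1^j·C(9,6-j)·(-1)^(6-j) for j from 0 to 6.
= 84 + (-756) + 1890 + (-1680) + 540 + (-54) + 1 = 25.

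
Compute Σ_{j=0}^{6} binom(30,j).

1 + 30 + 435 + 4060 + 27405 + 142506 + 593775 = 768212.

768212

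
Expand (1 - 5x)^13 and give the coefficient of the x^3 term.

The general term is C(13,j)·(1)^j·(-5x)^(13-j); the x^3 term has j = 10.
C(13,10) = 286.
Coefficient = C(13,10) · (-5)^3 = 286 · (-125) = -35750.

-35750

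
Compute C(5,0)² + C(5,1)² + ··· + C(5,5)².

252

Σ C(5,i)² is the coefficient of x^5 in (1+x)^5(1+x)^5 = (1+x)^10, i.e. C(10,5) = 252.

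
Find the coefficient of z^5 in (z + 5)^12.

The general term is C(12,j)·(z)^j·(5)^(12-j); the z^5 term has j = 5.
C(12,5) = 792.
Coefficient = C(12,5) · 5^7 = 792 · 78125 = 61875000.

61875000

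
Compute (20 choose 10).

184756

C(20,10) = (20·19·18·17·16·15·14·13·12·11) / 10! = 670442572800 / 3628800 = 184756.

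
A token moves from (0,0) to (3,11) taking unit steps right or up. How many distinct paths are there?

Each path is a sequence of 14 steps with 3 rights: C(14,3) = 364.

364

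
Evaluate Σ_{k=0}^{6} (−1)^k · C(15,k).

The partial alternating sum Σ_{k=0}^{6} (−1)^k C(15,k) = (−1)^6 C(14,6) = 3003.

3003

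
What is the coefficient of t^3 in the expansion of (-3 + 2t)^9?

The general term is C(9,j)·(-3)^j·(2t)^(9-j); the t^3 term has j = 6.
C(9,6) = 84.
Coefficient = C(9,6) · (-3)^6 · 2^3 = 84 · 729 · 8 = 489888.

489888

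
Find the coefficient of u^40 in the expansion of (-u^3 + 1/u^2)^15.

General term: C(15,j)·(-u^3)^j·(1/u^2)^(15-j), with u-exponent 3j − 2(15−j) = 5j − 30.
Set 5j − 30 = 40: j = 14.
C(15,14) = 15; (-1)^14 = 1; 1^1 = 1.
Coefficient = 15 · 1 · 1 = 15.

15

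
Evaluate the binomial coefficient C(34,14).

C(34,14) = (34·33·32·31·30·29·28·27·26·25·24·23·22·21) / 14! = 121350057687226368000 / 87178291200 = 1391975640.

1391975640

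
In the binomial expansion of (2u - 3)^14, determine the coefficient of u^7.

-960740352

The general term is C(14,j)·(2u)^j·(-3)^(14-j); the u^7 term has j = 7.
C(14,7) = 3432.
Coefficient = C(14,7) · 2^7 · (-3)^7 = 3432 · 128 · (-2187) = -960740352.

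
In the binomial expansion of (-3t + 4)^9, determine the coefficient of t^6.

The general term is C(9,j)·(-3t)^j·(4)^(9-j); the t^6 term has j = 6.
C(9,6) = 84.
Coefficient = C(9,6) · (-3)^6 · 4^3 = 84 · 729 · 64 = 3919104.

3919104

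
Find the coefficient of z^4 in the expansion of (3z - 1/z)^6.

General term: C(6,j)·(3z)^j·(-1/z)^(6-j), with z-exponent 1j − 1(6−j) = 2j − 6.
Set 2j − 6 = 4: j = 5.
C(6,5) = 6; 3^5 = 243; (-1)^1 = -1.
Coefficient = 6 · 243 · (-1) = -1458.

-1458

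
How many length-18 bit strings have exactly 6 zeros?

18564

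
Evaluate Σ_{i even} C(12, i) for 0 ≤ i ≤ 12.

Even-i terms of row 12 sum to 2^11 = 2048.

2048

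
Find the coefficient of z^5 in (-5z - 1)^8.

175000

The general term is C(8,j)·(-5z)^j·(-1)^(8-j); the z^5 term has j = 5.
C(8,5) = 56.
Coefficient = C(8,5) · (-5)^5 · (-1)^3 = 56 · (-3125) · (-1) = 175000.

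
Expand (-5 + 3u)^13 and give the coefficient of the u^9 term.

8795840625

The general term is C(13,j)·(-5)^j·(3u)^(13-j); the u^9 term has j = 4.
C(13,4) = 715.
Coefficient = C(13,4) · (-5)^4 · 3^9 = 715 · 625 · 19683 = 8795840625.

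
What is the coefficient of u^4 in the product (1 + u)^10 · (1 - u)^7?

0

Coefficient of u^4 = Σ_{j} C(10,j)·1^j·C(7,4-j)·(-1)^(4-j) for j from 0 to 4.
= 35 + (-350) + 945 + (-840) + 210 = 0.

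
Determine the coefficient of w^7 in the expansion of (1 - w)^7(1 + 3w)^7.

3656

Coefficient of w^7 = Σ_{j} C(7,j)·(-1)^j·C(7,7-j)·3^(7-j) for j from 0 to 7.
= 2187 + (-35721) + 107163 + (-99225) + 33075 + (-3969) + 147 + (-1) = 3656.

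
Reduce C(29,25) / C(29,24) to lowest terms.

1/5

C(n,k+1)/C(n,k) = (n−k)/(k+1) = (29−24)/(24+1) = 5/25 = 1/5.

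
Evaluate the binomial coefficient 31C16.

C(31,16) = C(31,15) by symmetry.
C(31,15) = (31·30·29·28·27·26·25·24·23·22·21·20·19·18·17) / 15! = 393008709555221760000 / 1307674368000 = 300540195.

300540195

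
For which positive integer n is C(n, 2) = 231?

n(n−1)/2 = 231 ⇒ n(n−1) = 462. Since 22·21 = 462, n = 22.

22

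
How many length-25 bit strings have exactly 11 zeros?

4457400

Choose the 11 positions: C(25,11) = 4457400.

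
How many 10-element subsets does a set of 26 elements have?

C(26,10) = (26·25·24·23·22·21·20·19·18·17) / 10! = 19275223968000 / 3628800 = 5311735.

5311735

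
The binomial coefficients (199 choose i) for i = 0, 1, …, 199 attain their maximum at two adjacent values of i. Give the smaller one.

For odd n = 199, C(199,i) peaks at i = (n−1)/2 and (n+1)/2; the smaller is 99.

99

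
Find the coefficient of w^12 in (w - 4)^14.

1456

The general term is C(14,j)·(w)^j·(-4)^(14-j); the w^12 term has j = 12.
C(14,12) = 91.
Coefficient = C(14,12) · (-4)^2 = 91 · 16 = 1456.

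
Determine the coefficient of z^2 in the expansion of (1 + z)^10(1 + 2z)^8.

317

Coefficient of z^2 = Σ_{j} C(10,j)·1^j·C(8,2-j)·2^(2-j) for j from 0 to 2.
= 112 + 160 + 45 = 317.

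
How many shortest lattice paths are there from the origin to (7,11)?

Each path is a sequence of 18 steps with 7 rights: C(18,7) = 31824.

31824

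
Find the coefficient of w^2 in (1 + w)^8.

The general term is C(8,j)·(1)^j·(w)^(8-j); the w^2 term has j = 6.
C(8,6) = 28.
Coefficient = C(8,6) = 28.

28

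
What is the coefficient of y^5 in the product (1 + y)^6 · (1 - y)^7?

Coefficient of y^5 = Σ_{j} C(6,j)·1^j·C(7,5-j)·(-1)^(5-j) for j from 0 to 5.
= (-21) + 210 + (-525) + 420 + (-105) + 6 = -15.

-15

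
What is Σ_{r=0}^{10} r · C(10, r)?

Differentiating (1+x)^10 and setting x=1: Σ r·C(10,r) = 10·2^9 = 5120.

5120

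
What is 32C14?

C(32,14) = (32·31·30·29·28·27·26·25·24·23·22·21·20·19) / 14! = 41098950018846720000 / 87178291200 = 471435600.

471435600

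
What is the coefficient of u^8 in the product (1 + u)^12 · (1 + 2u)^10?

5463135

Coefficient of u^8 = Σ_{j} C(12,j)·1^j·C(10,8-j)·2^(8-j) for j from 0 to 8.
= 11520 + 184320 + 887040 + 1774080 + 1663200 + 760320 + 166320 + 15840 + 495 = 5463135.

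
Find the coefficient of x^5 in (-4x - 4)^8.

The general term is C(8,j)·(-4x)^j·(-4)^(8-j); the x^5 term has j = 5.
C(8,5) = 56.
Coefficient = C(8,5) · (-4)^5 · (-4)^3 = 56 · (-1024) · (-64) = 3670016.

3670016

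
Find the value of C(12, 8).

495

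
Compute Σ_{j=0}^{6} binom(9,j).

1 + 9 + 36 + 84 + 126 + 126 + 84 = 466.

466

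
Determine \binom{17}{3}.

680

C(17,3) = (17·16·15) / 3! = 4080 / 6 = 680.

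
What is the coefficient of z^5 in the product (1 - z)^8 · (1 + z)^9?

28

Coefficient of z^5 = Σ_{j} C(8,j)·(-1)^j·C(9,5-j)·1^(5-j) for j from 0 to 5.
= 126 + (-1008) + 2352 + (-2016) + 630 + (-56) = 28.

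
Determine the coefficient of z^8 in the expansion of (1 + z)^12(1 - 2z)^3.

495

Coefficient of z^8 = Σ_{j} C(12,j)·1^j·C(3,8-j)·(-2)^(8-j) for j from 5 to 8.
= (-6336) + 11088 + (-4752) + 495 = 495.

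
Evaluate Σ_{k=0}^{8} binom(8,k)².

12870

Σ C(8,k)² is the coefficient of x^8 in (1+x)^8(1+x)^8 = (1+x)^16, i.e. C(16,8) = 12870.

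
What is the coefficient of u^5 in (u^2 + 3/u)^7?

General term: C(7,j)·(u^2)^j·(3/u)^(7-j), with u-exponent 2j − 1(7−j) = 3j − 7.
Set 3j − 7 = 5: j = 4.
C(7,4) = 35; 1^4 = 1; 3^3 = 27.
Coefficient = 35 · 1 · 27 = 945.

945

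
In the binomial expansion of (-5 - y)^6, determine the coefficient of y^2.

The general term is C(6,j)·(-5)^j·(-y)^(6-j); the y^2 term has j = 4.
C(6,4) = 15.
Coefficient = C(6,4) · (-5)^4 = 15 · 625 = 9375.

9375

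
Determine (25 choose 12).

5200300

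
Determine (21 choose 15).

54264

C(21,15) = C(21,6) by symmetry.
C(21,6) = (21·20·19·18·17·16) / 6! = 39070080 / 720 = 54264.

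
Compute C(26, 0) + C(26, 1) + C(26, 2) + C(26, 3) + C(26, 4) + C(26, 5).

1 + 26 + 325 + 2600 + 14950 + 65780 = 83682.

83682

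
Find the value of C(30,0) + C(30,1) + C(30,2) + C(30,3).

4526

1 + 30 + 435 + 4060 = 4526.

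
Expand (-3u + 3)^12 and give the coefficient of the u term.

The general term is C(12,j)·(-3u)^j·(3)^(12-j); the u^1 term has j = 1.
C(12,1) = 12.
Coefficient = C(12,1) · (-3)^1 · 3^11 = 12 · (-3) · 177147 = -6377292.

-6377292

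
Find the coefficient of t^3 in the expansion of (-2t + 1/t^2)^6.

-192

General term: C(6,j)·(-2t)^j·(1/t^2)^(6-j), with t-exponent 1j − 2(6−j) = 3j − 12.
Set 3j − 12 = 3: j = 5.
C(6,5) = 6; (-2)^5 = -32; 1^1 = 1.
Coefficient = 6 · (-32) · 1 = -192.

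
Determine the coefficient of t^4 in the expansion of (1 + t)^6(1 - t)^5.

10

Coefficient of t^4 = Σ_{j} C(6,j)·1^j·C(5,4-j)·(-1)^(4-j) for j from 0 to 4.
= 5 + (-60) + 150 + (-100) + 15 = 10.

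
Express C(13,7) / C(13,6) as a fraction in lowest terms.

1

C(n,k+1)/C(n,k) = (n−k)/(k+1) = (13−6)/(6+1) = 7/7 = 1.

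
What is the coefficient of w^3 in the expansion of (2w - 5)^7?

175000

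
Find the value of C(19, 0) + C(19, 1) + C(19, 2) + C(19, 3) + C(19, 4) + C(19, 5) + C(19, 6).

43796

1 + 19 + 171 + 969 + 3876 + 11628 + 27132 = 43796.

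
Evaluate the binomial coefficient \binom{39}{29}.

C(39,29) = C(39,10) by symmetry.
C(39,10) = (39·38·37·36·35·34·33·32·31·30) / 10! = 2306992893004800 / 3628800 = 635745396.

635745396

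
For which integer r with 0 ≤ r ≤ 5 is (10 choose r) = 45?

2

C(10,r) increases on 0 ≤ r ≤ 5. C(10,1) = 10 and C(10,2) = 45, so r = 2.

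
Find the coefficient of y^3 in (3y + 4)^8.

1548288

The general term is C(8,j)·(3y)^j·(4)^(8-j); the y^3 term has j = 3.
C(8,3) = 56.
Coefficient = C(8,3) · 3^3 · 4^5 = 56 · 27 · 1024 = 1548288.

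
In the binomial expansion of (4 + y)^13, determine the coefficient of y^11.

1248

The general term is C(13,j)·(4)^j·(y)^(13-j); the y^11 term has j = 2.
C(13,2) = 78.
Coefficient = C(13,2) · 4^2 = 78 · 16 = 1248.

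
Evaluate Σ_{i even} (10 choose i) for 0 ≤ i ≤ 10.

Even-i terms of row 10 sum to 2^9 = 512.

512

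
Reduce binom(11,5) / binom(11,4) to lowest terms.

C(n,k+1)/C(n,k) = (n−k)/(k+1) = (11−4)/(4+1) = 7/5.

7/5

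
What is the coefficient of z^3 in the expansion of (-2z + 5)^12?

The general term is C(12,j)·(-2z)^j·(5)^(12-j); the z^3 term has j = 3.
C(12,3) = 220.
Coefficient = C(12,3) · (-2)^3 · 5^9 = 220 · (-8) · 1953125 = -3437500000.

-3437500000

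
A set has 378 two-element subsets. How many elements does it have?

28

n(n−1)/2 = 378 ⇒ n(n−1) = 756. Since 28·27 = 756, n = 28.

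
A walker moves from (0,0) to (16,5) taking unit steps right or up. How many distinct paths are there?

Each path is a sequence of 21 steps with 16 rights: C(21,16) = 20349.

20349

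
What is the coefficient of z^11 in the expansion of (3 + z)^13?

702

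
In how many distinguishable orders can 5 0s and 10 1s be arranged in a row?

3003

Choose positions for the 0s: C(15,5) = 3003.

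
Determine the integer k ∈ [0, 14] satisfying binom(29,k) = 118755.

5

C(29,k) increases on 0 ≤ k ≤ 14. C(29,4) = 23751 and C(29,5) = 118755, so k = 5.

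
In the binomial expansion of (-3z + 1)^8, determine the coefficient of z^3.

The general term is C(8,j)·(-3z)^j·(1)^(8-j); the z^3 term has j = 3.
C(8,3) = 56.
Coefficient = C(8,3) · (-3)^3 = 56 · (-27) = -1512.

-1512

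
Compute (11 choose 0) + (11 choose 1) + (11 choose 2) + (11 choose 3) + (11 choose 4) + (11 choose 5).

1 + 11 + 55 + 165 + 330 + 462 = 1024.

1024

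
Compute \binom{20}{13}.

77520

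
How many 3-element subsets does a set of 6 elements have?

20

C(6,3) = (6·5·4) / 3! = 120 / 6 = 20.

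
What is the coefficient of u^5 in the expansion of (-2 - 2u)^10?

258048

The general term is C(10,j)·(-2)^j·(-2u)^(10-j); the u^5 term has j = 5.
C(10,5) = 252.
Coefficient = C(10,5) · (-2)^5 · (-2)^5 = 252 · (-32) · (-32) = 258048.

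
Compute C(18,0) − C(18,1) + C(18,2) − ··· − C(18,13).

-2380

The partial alternating sum Σ_{k=0}^{13} (−1)^k C(18,k) = (−1)^13 C(17,13) = -2380.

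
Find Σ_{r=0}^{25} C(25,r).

33554432

Setting x = 1 in (1+x)^25 gives Σ C(25,r) = 2^25 = 33554432.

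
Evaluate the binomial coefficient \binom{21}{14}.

116280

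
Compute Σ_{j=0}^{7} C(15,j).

1 + 15 + 105 + 455 + 1365 + 3003 + 5005 + 6435 = 16384.

16384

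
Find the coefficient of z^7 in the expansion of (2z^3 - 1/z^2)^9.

4032

General term: C(9,j)·(2z^3)^j·(-1/z^2)^(9-j), with z-exponent 3j − 2(9−j) = 5j − 18.
Set 5j − 18 = 7: j = 5.
C(9,5) = 126; 2^5 = 32; (-1)^4 = 1.
Coefficient = 126 · 32 · 1 = 4032.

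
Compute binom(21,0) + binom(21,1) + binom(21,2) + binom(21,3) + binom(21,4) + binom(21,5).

1 + 21 + 210 + 1330 + 5985 + 20349 = 27896.

27896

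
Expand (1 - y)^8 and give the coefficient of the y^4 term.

70

The general term is C(8,j)·(1)^j·(-y)^(8-j); the y^4 term has j = 4.
C(8,4) = 70.
Coefficient = C(8,4) = 70.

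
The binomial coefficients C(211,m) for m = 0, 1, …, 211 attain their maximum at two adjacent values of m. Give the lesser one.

105

For odd n = 211, C(211,m) peaks at m = (n−1)/2 and (n+1)/2; the lesser is 105.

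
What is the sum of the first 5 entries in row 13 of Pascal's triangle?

1093

1 + 13 + 78 + 286 + 715 = 1093.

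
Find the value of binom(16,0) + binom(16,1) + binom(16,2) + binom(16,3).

697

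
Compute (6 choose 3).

20

C(6,3) = (6·5·4) / 3! = 120 / 6 = 20.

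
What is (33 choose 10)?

C(33,10) = (33·32·31·30·29·28·27·26·25·24) / 10! = 335885501952000 / 3628800 = 92561040.

92561040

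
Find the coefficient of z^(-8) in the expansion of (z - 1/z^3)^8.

70

General term: C(8,j)·(z)^j·(-1/z^3)^(8-j), with z-exponent 1j − 3(8−j) = 4j − 24.
Set 4j − 24 = -8: j = 4.
C(8,4) = 70; 1^4 = 1; (-1)^4 = 1.
Coefficient = 70 · 1 · 1 = 70.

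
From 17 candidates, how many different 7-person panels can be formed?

This is C(17,7) = 19448.

19448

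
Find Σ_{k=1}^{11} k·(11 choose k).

11264

Since k·C(11,k) = 11·C(10,k−1), the sum is 11·2^10 = 11·1024 = 11264.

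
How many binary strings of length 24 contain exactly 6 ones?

Choose the 6 positions: C(24,6) = 134596.

134596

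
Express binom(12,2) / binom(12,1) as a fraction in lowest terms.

11/2

C(n,k+1)/C(n,k) = (n−k)/(k+1) = (12−1)/(1+1) = 11/2.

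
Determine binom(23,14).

C(23,14) = C(23,9) by symmetry.
C(23,9) = (23·22·21·20·19·18·17·16·15) / 9! = 296541907200 / 362880 = 817190.

817190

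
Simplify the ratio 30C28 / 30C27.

3/28

C(n,k+1)/C(n,k) = (n−k)/(k+1) = (30−27)/(27+1) = 3/28.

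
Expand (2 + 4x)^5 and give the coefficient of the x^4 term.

2560

The general term is C(5,j)·(2)^j·(4x)^(5-j); the x^4 term has j = 1.
C(5,1) = 5.
Coefficient = C(5,1) · 2^1 · 4^4 = 5 · 2 · 256 = 2560.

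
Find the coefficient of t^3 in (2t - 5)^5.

The general term is C(5,j)·(2t)^j·(-5)^(5-j); the t^3 term has j = 3.
C(5,3) = 10.
Coefficient = C(5,3) · 2^3 · (-5)^2 = 10 · 8 · 25 = 2000.

2000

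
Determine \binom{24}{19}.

42504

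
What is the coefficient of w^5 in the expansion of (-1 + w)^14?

The general term is C(14,j)·(-1)^j·(w)^(14-j); the w^5 term has j = 9.
C(14,9) = 2002.
Coefficient = C(14,9) · (-1)^9 = 2002 · (-1) = -2002.

-2002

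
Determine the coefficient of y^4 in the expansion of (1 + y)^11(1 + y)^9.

4845

Coefficient of y^4 = Σ_{j} C(11,j)·C(9,4-j) for j from 0 to 4.
= 126 + 924 + 1980 + 1485 + 330 = 4845.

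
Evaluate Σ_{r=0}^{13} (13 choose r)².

10400600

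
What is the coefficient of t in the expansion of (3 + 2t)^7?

10206

The general term is C(7,j)·(3)^j·(2t)^(7-j); the t^1 term has j = 6.
C(7,6) = 7.
Coefficient = C(7,6) · 3^6 · 2^1 = 7 · 729 · 2 = 10206.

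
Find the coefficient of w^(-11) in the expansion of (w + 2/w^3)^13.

109824

General term: C(13,j)·(w)^j·(2/w^3)^(13-j), with w-exponent 1j − 3(13−j) = 4j − 39.
Set 4j − 39 = -11: j = 7.
C(13,7) = 1716; 1^7 = 1; 2^6 = 64.
Coefficient = 1716 · 1 · 64 = 109824.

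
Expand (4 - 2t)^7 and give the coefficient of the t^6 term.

1792

The general term is C(7,j)·(4)^j·(-2t)^(7-j); the t^6 term has j = 1.
C(7,1) = 7.
Coefficient = C(7,1) · 4^1 · (-2)^6 = 7 · 4 · 64 = 1792.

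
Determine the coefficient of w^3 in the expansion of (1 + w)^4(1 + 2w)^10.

1804

Coefficient of w^3 = Σ_{j} C(4,j)·1^j·C(10,3-j)·2^(3-j) for j from 0 to 3.
= 960 + 720 + 120 + 4 = 1804.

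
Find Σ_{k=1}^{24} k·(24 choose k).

201326592

Since k·C(24,k) = 24·C(23,k−1), the sum is 24·2^23 = 24·8388608 = 201326592.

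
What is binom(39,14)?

C(39,14) = (39·38·37·36·35·34·33·32·31·30·29·28·27·26) / 14! = 1315041316842168115200 / 87178291200 = 15084504396.

15084504396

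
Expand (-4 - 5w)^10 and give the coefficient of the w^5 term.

806400000

The general term is C(10,j)·(-4)^j·(-5w)^(10-j); the w^5 term has j = 5.
C(10,5) = 252.
Coefficient = C(10,5) · (-4)^5 · (-5)^5 = 252 · (-1024) · (-3125) = 806400000.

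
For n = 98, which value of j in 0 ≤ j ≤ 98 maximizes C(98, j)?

49

C(98,j) is maximized at j = 98/2 = 49.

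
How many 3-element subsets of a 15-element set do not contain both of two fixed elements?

All 3-subsets: C(15,3) = 455. Those containing both fixed elements: C(13,1) = 13.
455 − 13 = 442.

442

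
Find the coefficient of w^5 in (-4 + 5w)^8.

-11200000

The general term is C(8,j)·(-4)^j·(5w)^(8-j); the w^5 term has j = 3.
C(8,3) = 56.
Coefficient = C(8,3) · (-4)^3 · 5^5 = 56 · (-64) · 3125 = -11200000.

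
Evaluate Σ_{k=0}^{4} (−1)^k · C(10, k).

The partial alternating sum Σ_{k=0}^{4} (−1)^k C(10,k) = (−1)^4 C(9,4) = 126.

126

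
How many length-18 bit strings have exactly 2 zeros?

Choose the 2 positions: C(18,2) = 153.

153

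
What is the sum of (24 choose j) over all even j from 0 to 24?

8388608

Even-j terms of row 24 sum to 2^23 = 8388608.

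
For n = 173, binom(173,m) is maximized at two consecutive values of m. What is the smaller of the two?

For odd n = 173, C(173,m) peaks at m = (n−1)/2 and (n+1)/2; the smaller is 86.

86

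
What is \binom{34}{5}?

278256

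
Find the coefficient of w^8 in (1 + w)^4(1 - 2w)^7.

48

Coefficient of w^8 = Σ_{j} C(4,j)·1^j·C(7,8-j)·(-2)^(8-j) for j from 1 to 4.
= (-512) + 2688 + (-2688) + 560 = 48.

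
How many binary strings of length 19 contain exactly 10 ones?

92378

Choose the 10 positions: C(19,10) = 92378.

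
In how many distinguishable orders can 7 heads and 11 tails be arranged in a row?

31824

Choose positions for the heads: C(18,7) = 31824.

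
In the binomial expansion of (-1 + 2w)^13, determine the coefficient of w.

26

The general term is C(13,j)·(-1)^j·(2w)^(13-j); the w^1 term has j = 12.
C(13,12) = 13.
Coefficient = C(13,12) · 2^1 = 13 · 2 = 26.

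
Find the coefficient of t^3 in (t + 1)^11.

The general term is C(11,j)·(t)^j·(1)^(11-j); the t^3 term has j = 3.
C(11,3) = 165.
Coefficient = C(11,3) = 165.

165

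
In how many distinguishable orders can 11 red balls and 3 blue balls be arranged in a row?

Choose positions for the red balls: C(14,11) = 364.

364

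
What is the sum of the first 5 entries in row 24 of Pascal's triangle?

1 + 24 + 276 + 2024 + 10626 = 12951.

12951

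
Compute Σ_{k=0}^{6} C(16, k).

14893

1 + 16 + 120 + 560 + 1820 + 4368 + 8008 = 14893.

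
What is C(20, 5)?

15504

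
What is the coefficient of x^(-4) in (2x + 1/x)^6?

General term: C(6,j)·(2x)^j·(1/x)^(6-j), with x-exponent 1j − 1(6−j) = 2j − 6.
Set 2j − 6 = -4: j = 1.
C(6,1) = 6; 2^1 = 2; 1^5 = 1.
Coefficient = 6 · 2 · 1 = 12.

12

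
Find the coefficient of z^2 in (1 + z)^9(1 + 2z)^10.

Coefficient of z^2 = Σ_{j} C(9,j)·1^j·C(10,2-j)·2^(2-j) for j from 0 to 2.
= 180 + 180 + 36 = 396.

396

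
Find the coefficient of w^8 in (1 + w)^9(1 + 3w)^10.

15898878

Coefficient of w^8 = Σ_{j} C(9,j)·1^j·C(10,8-j)·3^(8-j) for j from 0 to 8.
= 295245 + 2361960 + 5511240 + 5143824 + 2143260 + 408240 + 34020 + 1080 + 9 = 15898878.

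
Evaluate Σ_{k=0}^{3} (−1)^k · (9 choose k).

The partial alternating sum Σ_{k=0}^{3} (−1)^k C(9,k) = (−1)^3 C(8,3) = -56.

-56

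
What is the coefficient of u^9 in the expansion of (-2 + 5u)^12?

-3437500000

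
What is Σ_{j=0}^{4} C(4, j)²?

70

By Vandermonde's identity, Σ C(4,j)² = C(8,4) = 70.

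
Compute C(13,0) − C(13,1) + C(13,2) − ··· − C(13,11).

The partial alternating sum Σ_{k=0}^{11} (−1)^k C(13,k) = (−1)^11 C(12,11) = -12.

-12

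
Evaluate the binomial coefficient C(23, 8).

490314

C(23,8) = (23·22·21·20·19·18·17·16) / 8! = 19769460480 / 40320 = 490314.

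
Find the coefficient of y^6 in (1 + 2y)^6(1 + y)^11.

Coefficient of y^6 = Σ_{j} C(6,j)·2^j·C(11,6-j)·1^(6-j) for j from 0 to 6.
= 462 + 5544 + 19800 + 26400 + 13200 + 2112 + 64 = 67582.

67582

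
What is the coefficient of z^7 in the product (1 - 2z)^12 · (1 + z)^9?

Coefficient of z^7 = Σ_{j} C(12,j)·(-2)^j·C(9,7-j)·1^(7-j) for j from 0 to 7.
= 36 + (-2016) + 33264 + (-221760) + 665280 + (-912384) + 532224 + (-101376) = -6732.

-6732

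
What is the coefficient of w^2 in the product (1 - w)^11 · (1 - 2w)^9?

Coefficient of w^2 = Σ_{j} C(11,j)·(-1)^j·C(9,2-j)·(-2)^(2-j) for j from 0 to 2.
= 144 + 198 + 55 = 397.

397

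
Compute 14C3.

364

C(14,3) = (14·13·12) / 3! = 2184 / 6 = 364.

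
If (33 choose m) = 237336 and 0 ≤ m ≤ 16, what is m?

C(33,m) increases on 0 ≤ m ≤ 16. C(33,4) = 40920 and C(33,5) = 237336, so m = 5.

5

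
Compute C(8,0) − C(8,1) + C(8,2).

21

The partial alternating sum Σ_{k=0}^{2} (−1)^k C(8,k) = (−1)^2 C(7,2) = 21.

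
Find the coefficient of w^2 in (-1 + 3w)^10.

The general term is C(10,j)·(-1)^j·(3w)^(10-j); the w^2 term has j = 8.
C(10,8) = 45.
Coefficient = C(10,8) · 3^2 = 45 · 9 = 405.

405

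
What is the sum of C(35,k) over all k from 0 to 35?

Setting x = 1 in (1+x)^35 gives Σ C(35,k) = 2^35 = 34359738368.

34359738368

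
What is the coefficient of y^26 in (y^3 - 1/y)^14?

1001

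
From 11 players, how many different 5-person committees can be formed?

462

This is C(11,5) = 462.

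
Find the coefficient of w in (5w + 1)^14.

70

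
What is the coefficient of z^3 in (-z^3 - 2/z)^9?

General term: C(9,j)·(-z^3)^j·(-2/z)^(9-j), with z-exponent 3j − 1(9−j) = 4j − 9.
Set 4j − 9 = 3: j = 3.
C(9,3) = 84; (-1)^3 = -1; (-2)^6 = 64.
Coefficient = 84 · (-1) · 64 = -5376.

-5376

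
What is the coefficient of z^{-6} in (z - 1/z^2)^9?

General term: C(9,j)·(z)^j·(-1/z^2)^(9-j), with z-exponent 1j − 2(9−j) = 3j − 18.
Set 3j − 18 = -6: j = 4.
C(9,4) = 126; 1^4 = 1; (-1)^5 = -1.
Coefficient = 126 · 1 · (-1) = -126.

-126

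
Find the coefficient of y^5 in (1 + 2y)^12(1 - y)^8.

-1896

Coefficient of y^5 = Σ_{j} C(12,j)·2^j·C(8,5-j)·(-1)^(5-j) for j from 0 to 5.
= (-56) + 1680 + (-14784) + 49280 + (-63360) + 25344 = -1896.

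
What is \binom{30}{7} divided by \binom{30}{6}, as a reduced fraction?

C(n,k+1)/C(n,k) = (n−k)/(k+1) = (30−6)/(6+1) = 24/7.

24/7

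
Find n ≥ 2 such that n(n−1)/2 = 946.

44

n(n−1)/2 = 946 ⇒ n(n−1) = 1892. Since 44·43 = 1892, n = 44.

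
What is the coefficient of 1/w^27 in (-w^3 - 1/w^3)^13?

-78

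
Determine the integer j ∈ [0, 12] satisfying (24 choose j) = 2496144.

C(24,j) increases on 0 ≤ j ≤ 12. C(24,10) = 1961256 and C(24,11) = 2496144, so j = 11.

11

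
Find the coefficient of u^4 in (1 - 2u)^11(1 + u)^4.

1233

Coefficient of u^4 = Σ_{j} C(11,j)·(-2)^j·C(4,4-j)·1^(4-j) for j from 0 to 4.
= 1 + (-88) + 1320 + (-5280) + 5280 = 1233.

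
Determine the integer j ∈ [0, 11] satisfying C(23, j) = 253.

2

C(23,j) increases on 0 ≤ j ≤ 11. C(23,1) = 23 and C(23,2) = 253, so j = 2.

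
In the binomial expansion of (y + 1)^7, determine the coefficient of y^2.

21

The general term is C(7,j)·(y)^j·(1)^(7-j); the y^2 term has j = 2.
C(7,2) = 21.
Coefficient = C(7,2) = 21.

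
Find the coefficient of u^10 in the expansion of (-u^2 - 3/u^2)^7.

-21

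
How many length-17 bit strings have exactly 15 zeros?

136

Choose the 15 positions: C(17,15) = 136.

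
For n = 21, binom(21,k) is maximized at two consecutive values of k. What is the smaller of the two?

For odd n = 21, C(21,k) peaks at k = (n−1)/2 and (n+1)/2; the smaller is 10.

10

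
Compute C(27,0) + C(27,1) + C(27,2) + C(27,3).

3304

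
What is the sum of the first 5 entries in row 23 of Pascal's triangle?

10903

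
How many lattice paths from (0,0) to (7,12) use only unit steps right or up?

Each path is a sequence of 19 steps with 7 rights: C(19,7) = 50388.

50388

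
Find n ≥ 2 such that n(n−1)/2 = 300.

25

n(n−1)/2 = 300 ⇒ n(n−1) = 600. Since 25·24 = 600, n = 25.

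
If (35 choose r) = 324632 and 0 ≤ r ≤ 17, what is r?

C(35,r) increases on 0 ≤ r ≤ 17. C(35,4) = 52360 and C(35,5) = 324632, so r = 5.

5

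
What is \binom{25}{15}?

C(25,15) = C(25,10) by symmetry.
C(25,10) = (25·24·23·22·21·20·19·18·17·16) / 10! = 11861676288000 / 3628800 = 3268760.

3268760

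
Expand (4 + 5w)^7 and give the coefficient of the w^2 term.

537600

The general term is C(7,j)·(4)^j·(5w)^(7-j); the w^2 term has j = 5.
C(7,5) = 21.
Coefficient = C(7,5) · 4^5 · 5^2 = 21 · 1024 · 25 = 537600.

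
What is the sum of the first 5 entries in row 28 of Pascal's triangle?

1 + 28 + 378 + 3276 + 20475 = 24158.

24158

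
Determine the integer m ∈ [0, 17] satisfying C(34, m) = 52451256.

9

C(34,m) increases on 0 ≤ m ≤ 17. C(34,8) = 18156204 and C(34,9) = 52451256, so m = 9.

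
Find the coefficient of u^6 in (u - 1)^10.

210

The general term is C(10,j)·(u)^j·(-1)^(10-j); the u^6 term has j = 6.
C(10,6) = 210.
Coefficient = C(10,6) = 210.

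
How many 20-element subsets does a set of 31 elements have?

84672315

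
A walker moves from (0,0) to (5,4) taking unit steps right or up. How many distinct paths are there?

126

Each path is a sequence of 9 steps with 5 rights: C(9,5) = 126.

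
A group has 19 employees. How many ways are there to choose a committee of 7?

50388

This is C(19,7) = 50388.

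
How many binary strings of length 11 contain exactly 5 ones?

462

Choose the 5 positions: C(11,5) = 462.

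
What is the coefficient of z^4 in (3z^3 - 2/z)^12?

10264320

General term: C(12,j)·(3z^3)^j·(-2/z)^(12-j), with z-exponent 3j − 1(12−j) = 4j − 12.
Set 4j − 12 = 4: j = 4.
C(12,4) = 495; 3^4 = 81; (-2)^8 = 256.
Coefficient = 495 · 81 · 256 = 10264320.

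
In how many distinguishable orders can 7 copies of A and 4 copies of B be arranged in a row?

330

Choose positions for the A's: C(11,7) = 330.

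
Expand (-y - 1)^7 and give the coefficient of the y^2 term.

The general term is C(7,j)·(-y)^j·(-1)^(7-j); the y^2 term has j = 2.
C(7,2) = 21.
Coefficient = C(7,2) · (-1)^5 = 21 · (-1) = -21.

-21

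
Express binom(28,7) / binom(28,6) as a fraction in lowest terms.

C(n,k+1)/C(n,k) = (n−k)/(k+1) = (28−6)/(6+1) = 22/7.

22/7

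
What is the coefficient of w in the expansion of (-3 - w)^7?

The general term is C(7,j)·(-3)^j·(-w)^(7-j); the w^1 term has j = 6.
C(7,6) = 7.
Coefficient = C(7,6) · (-3)^6 · (-1)^1 = 7 · 729 · (-1) = -5103.

-5103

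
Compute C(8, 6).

28

C(8,6) = C(8,2) by symmetry.
C(8,2) = (8·7) / 2! = 56 / 2 = 28.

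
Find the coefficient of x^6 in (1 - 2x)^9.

5376

The general term is C(9,j)·(1)^j·(-2x)^(9-j); the x^6 term has j = 3.
C(9,3) = 84.
Coefficient = C(9,3) · (-2)^6 = 84 · 64 = 5376.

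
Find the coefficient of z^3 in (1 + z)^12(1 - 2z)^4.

Coefficient of z^3 = Σ_{j} C(12,j)·1^j·C(4,3-j)·(-2)^(3-j) for j from 0 to 3.
= (-32) + 288 + (-528) + 220 = -52.

-52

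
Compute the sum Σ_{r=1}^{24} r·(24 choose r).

201326592

Differentiating (1+x)^24 and setting x=1: Σ r·C(24,r) = 24·2^23 = 201326592.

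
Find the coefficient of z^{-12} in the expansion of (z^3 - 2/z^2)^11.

-28160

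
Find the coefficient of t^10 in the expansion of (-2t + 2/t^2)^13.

106496

General term: C(13,j)·(-2t)^j·(2/t^2)^(13-j), with t-exponent 1j − 2(13−j) = 3j − 26.
Set 3j − 26 = 10: j = 12.
C(13,12) = 13; (-2)^12 = 4096; 2^1 = 2.
Coefficient = 13 · 4096 · 2 = 106496.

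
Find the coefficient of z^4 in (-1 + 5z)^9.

The general term is C(9,j)·(-1)^j·(5z)^(9-j); the z^4 term has j = 5.
C(9,5) = 126.
Coefficient = C(9,5) · (-1)^5 · 5^4 = 126 · (-1) · 625 = -78750.

-78750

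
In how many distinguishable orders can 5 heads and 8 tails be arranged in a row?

Choose positions for the heads: C(13,5) = 1287.

1287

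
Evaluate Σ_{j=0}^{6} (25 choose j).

245506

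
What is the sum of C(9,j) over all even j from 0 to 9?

256

Even-j terms of row 9 sum to 2^8 = 256.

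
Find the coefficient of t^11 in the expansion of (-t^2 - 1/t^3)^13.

General term: C(13,j)·(-t^2)^j·(-1/t^3)^(13-j), with t-exponent 2j − 3(13−j) = 5j − 39.
Set 5j − 39 = 11: j = 10.
C(13,10) = 286; (-1)^10 = 1; (-1)^3 = -1.
Coefficient = 286 · 1 · (-1) = -286.

-286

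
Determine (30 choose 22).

5852925

C(30,22) = C(30,8) by symmetry.
C(30,8) = (30·29·28·27·26·25·24·23) / 8! = 235989936000 / 40320 = 5852925.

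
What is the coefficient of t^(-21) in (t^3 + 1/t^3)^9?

9

General term: C(9,j)·(t^3)^j·(1/t^3)^(9-j), with t-exponent 3j − 3(9−j) = 6j − 27.
Set 6j − 27 = -21: j = 1.
C(9,1) = 9; 1^1 = 1; 1^8 = 1.
Coefficient = 9 · 1 · 1 = 9.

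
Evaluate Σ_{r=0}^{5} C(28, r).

1 + 28 + 378 + 3276 + 20475 + 98280 = 122438.

122438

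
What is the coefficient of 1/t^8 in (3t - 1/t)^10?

General term: C(10,j)·(3t)^j·(-1/t)^(10-j), with t-exponent 1j − 1(10−j) = 2j − 10.
Set 2j − 10 = -8: j = 1.
C(10,1) = 10; 3^1 = 3; (-1)^9 = -1.
Coefficient = 10 · 3 · (-1) = -30.

-30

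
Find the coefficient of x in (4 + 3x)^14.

The general term is C(14,j)·(4)^j·(3x)^(14-j); the x^1 term has j = 13.
C(14,13) = 14.
Coefficient = C(14,13) · 4^13 · 3^1 = 14 · 67108864 · 3 = 2818572288.

2818572288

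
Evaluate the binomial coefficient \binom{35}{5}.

324632

C(35,5) = (35·34·33·32·31) / 5! = 38955840 / 120 = 324632.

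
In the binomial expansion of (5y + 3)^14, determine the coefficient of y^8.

The general term is C(14,j)·(5y)^j·(3)^(14-j); the y^8 term has j = 8.
C(14,8) = 3003.
Coefficient = C(14,8) · 5^8 · 3^6 = 3003 · 390625 · 729 = 855151171875.

855151171875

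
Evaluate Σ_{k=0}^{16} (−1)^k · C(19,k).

153

The partial alternating sum Σ_{k=0}^{16} (−1)^k C(19,k) = (−1)^16 C(18,16) = 153.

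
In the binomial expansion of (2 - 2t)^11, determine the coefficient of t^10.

22528

The general term is C(11,j)·(2)^j·(-2t)^(11-j); the t^10 term has j = 1.
C(11,1) = 11.
Coefficient = C(11,1) · 2^1 · (-2)^10 = 11 · 2 · 1024 = 22528.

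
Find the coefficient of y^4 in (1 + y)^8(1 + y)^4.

495

(1 + y)^8(1 + y)^4 = (1 + y)^12, so the coefficient of y^4 is C(12,4)·1^4 = 495·1 = 495.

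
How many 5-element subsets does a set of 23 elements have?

C(23,5) = (23·22·21·20·19) / 5! = 4037880 / 120 = 33649.

33649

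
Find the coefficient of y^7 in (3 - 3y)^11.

-58458510

The general term is C(11,j)·(3)^j·(-3y)^(11-j); the y^7 term has j = 4.
C(11,4) = 330.
Coefficient = C(11,4) · 3^4 · (-3)^7 = 330 · 81 · (-2187) = -58458510.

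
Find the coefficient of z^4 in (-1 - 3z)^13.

-57915

The general term is C(13,j)·(-1)^j·(-3z)^(13-j); the z^4 term has j = 9.
C(13,9) = 715.
Coefficient = C(13,9) · (-1)^9 · (-3)^4 = 715 · (-1) · 81 = -57915.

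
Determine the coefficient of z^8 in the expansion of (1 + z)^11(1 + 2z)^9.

2062329

Coefficient of z^8 = Σ_{j} C(11,j)·1^j·C(9,8-j)·2^(8-j) for j from 0 to 8.
= 2304 + 50688 + 295680 + 665280 + 665280 + 310464 + 66528 + 5940 + 165 = 2062329.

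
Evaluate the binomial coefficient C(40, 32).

76904685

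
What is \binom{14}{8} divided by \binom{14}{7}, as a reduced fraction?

C(n,k+1)/C(n,k) = (n−k)/(k+1) = (14−7)/(7+1) = 7/8.

7/8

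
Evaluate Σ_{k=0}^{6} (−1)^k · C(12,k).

462

The partial alternating sum Σ_{k=0}^{6} (−1)^k C(12,k) = (−1)^6 C(11,6) = 462.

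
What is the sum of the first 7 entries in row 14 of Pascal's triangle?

6476

1 + 14 + 91 + 364 + 1001 + 2002 + 3003 = 6476.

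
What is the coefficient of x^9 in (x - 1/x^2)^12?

-12

General term: C(12,j)·(x)^j·(-1/x^2)^(12-j), with x-exponent 1j − 2(12−j) = 3j − 24.
Set 3j − 24 = 9: j = 11.
C(12,11) = 12; 1^11 = 1; (-1)^1 = -1.
Coefficient = 12 · 1 · (-1) = -12.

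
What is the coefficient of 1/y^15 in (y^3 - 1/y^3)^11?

General term: C(11,j)·(y^3)^j·(-1/y^3)^(11-j), with y-exponent 3j − 3(11−j) = 6j − 33.
Set 6j − 33 = -15: j = 3.
C(11,3) = 165; 1^3 = 1; (-1)^8 = 1.
Coefficient = 165 · 1 · 1 = 165.

165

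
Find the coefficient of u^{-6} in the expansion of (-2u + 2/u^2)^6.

General term: C(6,j)·(-2u)^j·(2/u^2)^(6-j), with u-exponent 1j − 2(6−j) = 3j − 12.
Set 3j − 12 = -6: j = 2.
C(6,2) = 15; (-2)^2 = 4; 2^4 = 16.
Coefficient = 15 · 4 · 16 = 960.

960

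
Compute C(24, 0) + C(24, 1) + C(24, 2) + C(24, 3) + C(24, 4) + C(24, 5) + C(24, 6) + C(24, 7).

536155

1 + 24 + 276 + 2024 + 10626 + 42504 + 134596 + 346104 = 536155.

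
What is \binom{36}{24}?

1251677700

C(36,24) = C(36,12) by symmetry.
C(36,12) = (36·35·34·33·32·31·30·29·28·27·26·25) / 12! = 599555620984320000 / 479001600 = 1251677700.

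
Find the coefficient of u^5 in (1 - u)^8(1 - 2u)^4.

-2984

Coefficient of u^5 = Σ_{j} C(8,j)·(-1)^j·C(4,5-j)·(-2)^(5-j) for j from 1 to 5.
= (-128) + (-896) + (-1344) + (-560) + (-56) = -2984.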